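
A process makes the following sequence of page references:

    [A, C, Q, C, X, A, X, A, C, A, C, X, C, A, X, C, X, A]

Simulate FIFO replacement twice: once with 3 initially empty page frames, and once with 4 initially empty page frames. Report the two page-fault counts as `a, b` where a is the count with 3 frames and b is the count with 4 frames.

3 frames: F F F . F F . . F . . . . . . . . . → 6 faults.
4 frames: F F F . F . . . . . . . . . . . . . → 4 faults.
4 < 6: adding a frame reduced faults, as is typical.

6, 4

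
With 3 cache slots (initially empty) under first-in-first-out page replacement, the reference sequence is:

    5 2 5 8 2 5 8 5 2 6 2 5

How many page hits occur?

7

5 -> miss, frames {5}
2 -> miss, frames {5,2}
5 -> hit
8 -> miss, frames {5,2,8}
2 -> hit
5 -> hit
8 -> hit
5 -> hit
2 -> hit
6 -> miss, evict 5, frames {2,8,6}
2 -> hit
5 -> miss, evict 2, frames {8,6,5}
Hits: 7.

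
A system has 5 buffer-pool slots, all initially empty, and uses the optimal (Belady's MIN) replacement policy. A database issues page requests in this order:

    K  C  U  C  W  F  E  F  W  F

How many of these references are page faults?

6

K: fault, frames {K}
C: fault, frames {K,C}
U: fault, frames {K,C,U}
C: hit
W: fault, frames {K,C,U,W}
F: fault, frames {K,C,U,W,F}
E: fault, evict U, frames {K,C,W,F,E}
F: hit
W: hit
F: hit
Page faults: 6.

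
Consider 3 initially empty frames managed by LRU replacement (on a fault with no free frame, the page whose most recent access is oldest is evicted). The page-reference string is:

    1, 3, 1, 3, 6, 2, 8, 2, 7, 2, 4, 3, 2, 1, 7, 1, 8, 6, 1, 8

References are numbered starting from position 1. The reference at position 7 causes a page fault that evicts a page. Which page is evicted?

3

pos 1: 1 -> fault, frames [1]
pos 2: 3 -> fault, frames [1, 3]
pos 3: 1 -> hit
pos 4: 3 -> hit
pos 5: 6 -> fault, frames [1, 3, 6]
pos 6: 2 -> fault, evict 1, frames [3, 6, 2]
pos 7: 8 -> fault, evict 3, frames [6, 2, 8]
At position 7, page 3 is evicted.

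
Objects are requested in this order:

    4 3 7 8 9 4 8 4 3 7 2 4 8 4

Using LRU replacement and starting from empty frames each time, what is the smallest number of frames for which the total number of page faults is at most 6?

f=1: 14 faults
f=2: 12 faults
f=3: 11 faults
f=4: 10 faults
f=5: 6 faults
f=6: 6 faults
Smallest f with faults ≤ 6 is 5.

5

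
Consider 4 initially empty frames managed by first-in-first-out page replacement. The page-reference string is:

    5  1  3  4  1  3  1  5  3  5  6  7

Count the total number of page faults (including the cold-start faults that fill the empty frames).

5: fault, frames {5}
1: fault, frames {5,1}
3: fault, frames {5,1,3}
4: fault, frames {5,1,3,4}
1: hit
3: hit
1: hit
5: hit
3: hit
5: hit
6: fault, evict 5, frames {1,3,4,6}
7: fault, evict 1, frames {3,4,6,7}
Page faults: 6.

6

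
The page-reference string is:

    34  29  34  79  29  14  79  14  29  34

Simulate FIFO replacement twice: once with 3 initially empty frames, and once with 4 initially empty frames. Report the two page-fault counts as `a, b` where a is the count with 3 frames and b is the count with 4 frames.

3 frames: F F . F . F . . . F → 5 faults.
4 frames: F F . F . F . . . . → 4 faults.
4 < 5: adding a frame reduced faults, as is typical.

5, 4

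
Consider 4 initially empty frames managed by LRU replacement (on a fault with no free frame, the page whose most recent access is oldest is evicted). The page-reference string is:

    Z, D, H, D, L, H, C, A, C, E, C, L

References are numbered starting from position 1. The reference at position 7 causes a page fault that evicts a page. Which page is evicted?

pos 1: Z: fault, frames (Z)
pos 2: D: fault, frames (Z D)
pos 3: H: fault, frames (Z D H)
pos 4: D: hit
pos 5: L: fault, frames (Z H D L)
pos 6: H: hit
pos 7: C: fault, evict Z, frames (D L H C)
At position 7, page Z is evicted.

Z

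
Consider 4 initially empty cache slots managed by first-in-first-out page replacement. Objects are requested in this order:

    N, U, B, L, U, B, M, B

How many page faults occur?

N → fault, frames (N)
U → fault, frames (N U)
B → fault, frames (N U B)
L → fault, frames (N U B L)
U → hit
B → hit
M → fault, evict N, frames (U B L M)
B → hit
Page faults: 5.

5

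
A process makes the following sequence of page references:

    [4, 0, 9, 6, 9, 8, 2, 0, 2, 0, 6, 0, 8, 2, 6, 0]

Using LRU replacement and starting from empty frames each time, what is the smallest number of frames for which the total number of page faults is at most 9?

4

f=1: 16 faults
f=2: 12 faults
f=3: 12 faults
f=4: 8 faults
f=5: 6 faults
f=6: 6 faults
Smallest f with faults ≤ 9 is 4.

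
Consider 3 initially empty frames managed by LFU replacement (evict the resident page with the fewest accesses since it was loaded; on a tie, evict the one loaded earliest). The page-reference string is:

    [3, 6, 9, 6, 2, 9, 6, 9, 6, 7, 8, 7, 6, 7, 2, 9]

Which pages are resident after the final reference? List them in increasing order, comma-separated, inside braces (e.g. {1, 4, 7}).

3 → miss, frames {3}
6 → miss, frames {3,6}
9 → miss, frames {3,6,9}
6 → hit
2 → miss, evict 3, frames {6,9,2}
9 → hit
6 → hit
9 → hit
6 → hit
7 → miss, evict 2, frames {6,9,7}
8 → miss, evict 7, frames {6,9,8}
7 → miss, evict 8, frames {6,9,7}
6 → hit
7 → hit
2 → miss, evict 7, frames {6,9,2}
9 → hit

{2, 6, 9}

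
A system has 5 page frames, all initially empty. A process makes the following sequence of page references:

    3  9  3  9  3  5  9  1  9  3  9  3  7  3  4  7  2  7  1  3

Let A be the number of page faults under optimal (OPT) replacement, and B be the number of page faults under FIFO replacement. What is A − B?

-1

Under OPT: F F . . . F . F . . . . F . F . F . . . → 7 faults.
Under FIFO: F F . . . F . F . . . . F . F . F . . F → 8 faults.
A − B = 7 − 8 = -1.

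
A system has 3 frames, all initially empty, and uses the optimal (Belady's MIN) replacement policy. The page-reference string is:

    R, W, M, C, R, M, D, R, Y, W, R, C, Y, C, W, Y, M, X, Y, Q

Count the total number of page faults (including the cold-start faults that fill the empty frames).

11

R: fault, frames [R]
W: fault, frames [R, W]
M: fault, frames [R, W, M]
C: fault, evict W, frames [R, M, C]
R: hit
M: hit
D: fault, evict M, frames [R, C, D]
R: hit
Y: fault, evict D, frames [R, C, Y]
W: fault, evict Y, frames [R, C, W]
R: hit
C: hit
Y: fault, evict R, frames [C, W, Y]
C: hit
W: hit
Y: hit
M: fault, evict W, frames [C, Y, M]
X: fault, evict M, frames [C, Y, X]
Y: hit
Q: fault, evict X, frames [C, Y, Q]
Page faults: 11.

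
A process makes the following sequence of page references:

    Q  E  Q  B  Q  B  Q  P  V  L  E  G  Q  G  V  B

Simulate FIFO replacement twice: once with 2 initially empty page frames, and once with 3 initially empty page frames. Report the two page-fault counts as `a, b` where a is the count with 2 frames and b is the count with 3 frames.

2 frames: F F . F F . . F F F F F F . F F → 12 faults.
3 frames: F F . F . . . F F F F F F . F F → 11 faults.
11 < 12: adding a frame reduced faults, as is typical.

12, 11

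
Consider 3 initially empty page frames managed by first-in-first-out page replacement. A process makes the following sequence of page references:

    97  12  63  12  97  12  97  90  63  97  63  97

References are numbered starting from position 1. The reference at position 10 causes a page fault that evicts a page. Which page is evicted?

12

pos 1: 97: fault, frames [97]
pos 2: 12: fault, frames [97, 12]
pos 3: 63: fault, frames [97, 12, 63]
pos 4: 12: hit
pos 5: 97: hit
pos 6: 12: hit
pos 7: 97: hit
pos 8: 90: fault, evict 97, frames [12, 63, 90]
pos 9: 63: hit
pos 10: 97: fault, evict 12, frames [63, 90, 97]
At position 10, page 12 is evicted.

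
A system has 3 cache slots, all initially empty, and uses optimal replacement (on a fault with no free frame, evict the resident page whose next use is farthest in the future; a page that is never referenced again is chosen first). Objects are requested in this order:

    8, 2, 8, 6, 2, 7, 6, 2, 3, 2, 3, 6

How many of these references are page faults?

8 → miss, frames {8}
2 → miss, frames {8,2}
8 → hit
6 → miss, frames {8,2,6}
2 → hit
7 → miss, evict 8, frames {2,6,7}
6 → hit
2 → hit
3 → miss, evict 7, frames {2,6,3}
2 → hit
3 → hit
6 → hit
Page faults: 5.

5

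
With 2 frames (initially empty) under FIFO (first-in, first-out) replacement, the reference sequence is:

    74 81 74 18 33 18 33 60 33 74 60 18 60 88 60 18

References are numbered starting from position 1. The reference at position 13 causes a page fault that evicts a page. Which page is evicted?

74

pos 1: 74 -> fault, frames (74)
pos 2: 81 -> fault, frames (74 81)
pos 3: 74 -> hit
pos 4: 18 -> fault, evict 74, frames (81 18)
pos 5: 33 -> fault, evict 81, frames (18 33)
pos 6: 18 -> hit
pos 7: 33 -> hit
pos 8: 60 -> fault, evict 18, frames (33 60)
pos 9: 33 -> hit
pos 10: 74 -> fault, evict 33, frames (60 74)
pos 11: 60 -> hit
pos 12: 18 -> fault, evict 60, frames (74 18)
pos 13: 60 -> fault, evict 74, frames (18 60)
At position 13, page 74 is evicted.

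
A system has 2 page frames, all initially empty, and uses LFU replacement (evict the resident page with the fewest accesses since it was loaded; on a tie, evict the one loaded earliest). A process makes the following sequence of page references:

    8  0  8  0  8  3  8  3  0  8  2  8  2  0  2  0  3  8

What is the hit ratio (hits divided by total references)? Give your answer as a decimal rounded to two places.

8 → fault, frames {8}
0 → fault, frames {8,0}
8 → hit
0 → hit
8 → hit
3 → fault, evict 0, frames {8,3}
8 → hit
3 → hit
0 → fault, evict 3, frames {8,0}
8 → hit
2 → fault, evict 0, frames {8,2}
8 → hit
2 → hit
0 → fault, evict 2, frames {8,0}
2 → fault, evict 0, frames {8,2}
0 → fault, evict 2, frames {8,0}
3 → fault, evict 0, frames {8,3}
8 → hit
Hits: 9 of 18 references → 9/18 = 0.5000.

0.50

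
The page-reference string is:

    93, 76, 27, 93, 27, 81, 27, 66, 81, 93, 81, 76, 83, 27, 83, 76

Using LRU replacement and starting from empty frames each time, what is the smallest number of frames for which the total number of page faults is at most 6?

6

f=1: 16 faults
f=2: 12 faults
f=3: 9 faults
f=4: 8 faults
f=5: 7 faults
f=6: 6 faults
Smallest f with faults ≤ 6 is 6.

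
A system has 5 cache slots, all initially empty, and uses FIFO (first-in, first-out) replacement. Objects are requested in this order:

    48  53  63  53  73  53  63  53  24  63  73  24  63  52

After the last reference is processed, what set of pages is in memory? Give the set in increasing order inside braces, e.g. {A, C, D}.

48 -> miss, frames {48}
53 -> miss, frames {48,53}
63 -> miss, frames {48,53,63}
53 -> hit
73 -> miss, frames {48,53,63,73}
53 -> hit
63 -> hit
53 -> hit
24 -> miss, frames {48,53,63,73,24}
63 -> hit
73 -> hit
24 -> hit
63 -> hit
52 -> miss, evict 48, frames {53,63,73,24,52}

{24, 52, 53, 63, 73}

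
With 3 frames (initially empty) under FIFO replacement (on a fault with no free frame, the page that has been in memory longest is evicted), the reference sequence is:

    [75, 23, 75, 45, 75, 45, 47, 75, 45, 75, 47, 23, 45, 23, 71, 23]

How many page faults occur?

8

75 -> miss, frames [75]
23 -> miss, frames [75, 23]
75 -> hit
45 -> miss, frames [75, 23, 45]
75 -> hit
45 -> hit
47 -> miss, evict 75, frames [23, 45, 47]
75 -> miss, evict 23, frames [45, 47, 75]
45 -> hit
75 -> hit
47 -> hit
23 -> miss, evict 45, frames [47, 75, 23]
45 -> miss, evict 47, frames [75, 23, 45]
23 -> hit
71 -> miss, evict 75, frames [23, 45, 71]
23 -> hit
Page faults: 8.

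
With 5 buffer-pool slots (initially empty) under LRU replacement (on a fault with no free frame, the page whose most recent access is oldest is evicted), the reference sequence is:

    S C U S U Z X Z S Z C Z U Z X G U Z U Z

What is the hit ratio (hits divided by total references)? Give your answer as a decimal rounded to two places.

0.70

S → miss, frames (S)
C → miss, frames (S C)
U → miss, frames (S C U)
S → hit
U → hit
Z → miss, frames (C S U Z)
X → miss, frames (C S U Z X)
Z → hit
S → hit
Z → hit
C → hit
Z → hit
U → hit
Z → hit
X → hit
G → miss, evict S, frames (C U Z X G)
U → hit
Z → hit
U → hit
Z → hit
Hits: 14 of 20 references → 14/20 = 0.7000.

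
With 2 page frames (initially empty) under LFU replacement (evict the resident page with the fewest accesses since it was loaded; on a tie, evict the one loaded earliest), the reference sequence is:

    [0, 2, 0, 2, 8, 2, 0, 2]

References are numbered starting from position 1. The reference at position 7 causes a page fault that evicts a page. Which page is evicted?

pos 1: 0 -> miss, frames (0)
pos 2: 2 -> miss, frames (0 2)
pos 3: 0 -> hit
pos 4: 2 -> hit
pos 5: 8 -> miss, evict 0, frames (2 8)
pos 6: 2 -> hit
pos 7: 0 -> miss, evict 8, frames (2 0)
At position 7, page 8 is evicted.

8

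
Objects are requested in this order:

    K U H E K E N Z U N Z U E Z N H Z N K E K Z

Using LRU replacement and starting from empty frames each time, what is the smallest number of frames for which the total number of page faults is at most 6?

6

f=1: 22 faults
f=2: 20 faults
f=3: 14 faults
f=4: 10 faults
f=5: 9 faults
f=6: 6 faults
Smallest f with faults ≤ 6 is 6.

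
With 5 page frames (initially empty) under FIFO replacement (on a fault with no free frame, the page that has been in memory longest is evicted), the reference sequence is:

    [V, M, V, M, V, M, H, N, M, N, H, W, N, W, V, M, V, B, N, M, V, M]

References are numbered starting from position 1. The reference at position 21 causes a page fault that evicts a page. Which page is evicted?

pos 1: V: miss, frames [V]
pos 2: M: miss, frames [V, M]
pos 3: V: hit
pos 4: M: hit
pos 5: V: hit
pos 6: M: hit
pos 7: H: miss, frames [V, M, H]
pos 8: N: miss, frames [V, M, H, N]
pos 9: M: hit
pos 10: N: hit
pos 11: H: hit
pos 12: W: miss, frames [V, M, H, N, W]
pos 13: N: hit
pos 14: W: hit
pos 15: V: hit
pos 16: M: hit
pos 17: V: hit
pos 18: B: miss, evict V, frames [M, H, N, W, B]
pos 19: N: hit
pos 20: M: hit
pos 21: V: miss, evict M, frames [H, N, W, B, V]
At position 21, page M is evicted.

M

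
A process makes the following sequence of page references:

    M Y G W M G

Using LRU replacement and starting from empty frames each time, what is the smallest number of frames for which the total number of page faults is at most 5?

f=1: 6 faults
f=2: 6 faults
f=3: 5 faults
f=4: 4 faults
Smallest f with faults ≤ 5 is 3.

3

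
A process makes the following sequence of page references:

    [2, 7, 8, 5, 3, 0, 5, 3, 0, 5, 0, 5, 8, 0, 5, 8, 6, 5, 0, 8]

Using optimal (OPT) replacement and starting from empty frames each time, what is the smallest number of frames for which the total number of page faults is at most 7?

4

f=1: 20 faults
f=2: 13 faults
f=3: 9 faults
f=4: 7 faults
f=5: 7 faults
f=6: 7 faults
f=7: 7 faults
Smallest f with faults ≤ 7 is 4.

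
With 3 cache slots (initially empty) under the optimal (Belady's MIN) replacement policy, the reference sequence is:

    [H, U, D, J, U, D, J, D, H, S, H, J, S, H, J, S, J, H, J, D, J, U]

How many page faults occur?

8

H → fault, frames [H]
U → fault, frames [H, U]
D → fault, frames [H, U, D]
J → fault, evict H, frames [U, D, J]
U → hit
D → hit
J → hit
D → hit
H → fault, evict U, frames [D, J, H]
S → fault, evict D, frames [J, H, S]
H → hit
J → hit
S → hit
H → hit
J → hit
S → hit
J → hit
H → hit
J → hit
D → fault, evict S, frames [J, H, D]
J → hit
U → fault, evict D, frames [J, H, U]
Page faults: 8.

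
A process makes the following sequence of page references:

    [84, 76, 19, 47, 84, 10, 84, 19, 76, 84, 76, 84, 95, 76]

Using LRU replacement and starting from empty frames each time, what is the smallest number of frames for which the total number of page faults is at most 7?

f=1: 14 faults
f=2: 11 faults
f=3: 9 faults
f=4: 7 faults
f=5: 6 faults
f=6: 6 faults
Smallest f with faults ≤ 7 is 4.

4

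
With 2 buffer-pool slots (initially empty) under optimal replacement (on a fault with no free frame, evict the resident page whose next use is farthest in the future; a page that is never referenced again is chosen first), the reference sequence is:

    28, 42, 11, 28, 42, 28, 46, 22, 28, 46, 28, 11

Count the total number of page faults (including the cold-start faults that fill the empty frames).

28: miss, frames [28]
42: miss, frames [28, 42]
11: miss, evict 42, frames [28, 11]
28: hit
42: miss, evict 11, frames [28, 42]
28: hit
46: miss, evict 42, frames [28, 46]
22: miss, evict 46, frames [28, 22]
28: hit
46: miss, evict 22, frames [28, 46]
28: hit
11: miss, evict 46, frames [28, 11]
Page faults: 8.

8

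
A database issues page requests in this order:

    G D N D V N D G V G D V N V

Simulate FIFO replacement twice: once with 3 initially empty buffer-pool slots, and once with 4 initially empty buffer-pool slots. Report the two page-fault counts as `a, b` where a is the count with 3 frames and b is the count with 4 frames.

8, 4

3 frames: F F F . F . . F . . F . F F → 8 faults.
4 frames: F F F . F . . . . . . . . . → 4 faults.
4 < 8: adding a frame reduced faults, as is typical.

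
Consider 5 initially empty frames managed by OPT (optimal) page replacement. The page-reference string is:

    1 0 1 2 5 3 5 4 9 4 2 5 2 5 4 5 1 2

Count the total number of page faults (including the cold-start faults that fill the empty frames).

1 → fault, frames {1}
0 → fault, frames {1,0}
1 → hit
2 → fault, frames {1,0,2}
5 → fault, frames {1,0,2,5}
3 → fault, frames {1,0,2,5,3}
5 → hit
4 → fault, evict 3, frames {1,0,2,5,4}
9 → fault, evict 0, frames {1,2,5,4,9}
4 → hit
2 → hit
5 → hit
2 → hit
5 → hit
4 → hit
5 → hit
1 → hit
2 → hit
Page faults: 7.

7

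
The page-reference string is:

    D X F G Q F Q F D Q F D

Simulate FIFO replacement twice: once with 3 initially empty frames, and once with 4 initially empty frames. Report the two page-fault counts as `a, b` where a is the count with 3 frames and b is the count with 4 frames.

7, 6

3 frames: F F F F F . . . F . F . → 7 faults.
4 frames: F F F F F . . . F . . . → 6 faults.
6 < 7: adding a frame reduced faults, as is typical.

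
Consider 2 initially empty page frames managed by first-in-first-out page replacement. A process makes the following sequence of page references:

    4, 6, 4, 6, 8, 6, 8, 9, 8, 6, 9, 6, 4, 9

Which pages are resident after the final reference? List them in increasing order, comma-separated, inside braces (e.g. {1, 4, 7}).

{4, 9}

4 → fault, frames (4)
6 → fault, frames (4 6)
4 → hit
6 → hit
8 → fault, evict 4, frames (6 8)
6 → hit
8 → hit
9 → fault, evict 6, frames (8 9)
8 → hit
6 → fault, evict 8, frames (9 6)
9 → hit
6 → hit
4 → fault, evict 9, frames (6 4)
9 → fault, evict 6, frames (4 9)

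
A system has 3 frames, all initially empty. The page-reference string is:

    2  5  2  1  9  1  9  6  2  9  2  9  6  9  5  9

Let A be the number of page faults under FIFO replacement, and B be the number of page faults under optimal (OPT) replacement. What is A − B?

Under FIFO: F F . F F . . F F . . . . . F F → 8 faults.
Under OPT: F F . F F . . F . . . . . . F . → 6 faults.
A − B = 8 − 6 = 2.

2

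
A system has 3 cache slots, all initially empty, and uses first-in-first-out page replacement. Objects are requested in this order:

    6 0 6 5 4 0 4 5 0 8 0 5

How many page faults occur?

7

6 -> miss, frames [6]
0 -> miss, frames [6, 0]
6 -> hit
5 -> miss, frames [6, 0, 5]
4 -> miss, evict 6, frames [0, 5, 4]
0 -> hit
4 -> hit
5 -> hit
0 -> hit
8 -> miss, evict 0, frames [5, 4, 8]
0 -> miss, evict 5, frames [4, 8, 0]
5 -> miss, evict 4, frames [8, 0, 5]
Page faults: 7.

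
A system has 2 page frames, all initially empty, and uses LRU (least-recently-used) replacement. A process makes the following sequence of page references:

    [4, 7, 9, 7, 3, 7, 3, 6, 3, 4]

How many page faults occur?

4 -> miss, frames {4}
7 -> miss, frames {4,7}
9 -> miss, evict 4, frames {7,9}
7 -> hit
3 -> miss, evict 9, frames {7,3}
7 -> hit
3 -> hit
6 -> miss, evict 7, frames {3,6}
3 -> hit
4 -> miss, evict 6, frames {3,4}
Page faults: 6.

6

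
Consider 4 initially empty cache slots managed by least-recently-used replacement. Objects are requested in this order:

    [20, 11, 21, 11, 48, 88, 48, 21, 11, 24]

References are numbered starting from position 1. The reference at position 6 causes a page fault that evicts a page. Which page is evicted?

pos 1: 20 → miss, frames [20]
pos 2: 11 → miss, frames [20, 11]
pos 3: 21 → miss, frames [20, 11, 21]
pos 4: 11 → hit
pos 5: 48 → miss, frames [20, 21, 11, 48]
pos 6: 88 → miss, evict 20, frames [21, 11, 48, 88]
At position 6, page 20 is evicted.

20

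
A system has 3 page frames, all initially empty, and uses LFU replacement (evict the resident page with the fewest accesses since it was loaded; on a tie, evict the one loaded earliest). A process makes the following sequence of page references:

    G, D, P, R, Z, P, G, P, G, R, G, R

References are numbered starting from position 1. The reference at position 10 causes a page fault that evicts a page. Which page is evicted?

pos 1: G → fault, frames {G}
pos 2: D → fault, frames {G,D}
pos 3: P → fault, frames {G,D,P}
pos 4: R → fault, evict G, frames {D,P,R}
pos 5: Z → fault, evict D, frames {P,R,Z}
pos 6: P → hit
pos 7: G → fault, evict R, frames {P,Z,G}
pos 8: P → hit
pos 9: G → hit
pos 10: R → fault, evict Z, frames {P,G,R}
At position 10, page Z is evicted.

Z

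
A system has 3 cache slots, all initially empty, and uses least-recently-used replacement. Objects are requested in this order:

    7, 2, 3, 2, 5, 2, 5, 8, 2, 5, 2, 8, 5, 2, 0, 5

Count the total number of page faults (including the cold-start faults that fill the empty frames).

7 -> fault, frames (7)
2 -> fault, frames (7 2)
3 -> fault, frames (7 2 3)
2 -> hit
5 -> fault, evict 7, frames (3 2 5)
2 -> hit
5 -> hit
8 -> fault, evict 3, frames (2 5 8)
2 -> hit
5 -> hit
2 -> hit
8 -> hit
5 -> hit
2 -> hit
0 -> fault, evict 8, frames (5 2 0)
5 -> hit
Page faults: 6.

6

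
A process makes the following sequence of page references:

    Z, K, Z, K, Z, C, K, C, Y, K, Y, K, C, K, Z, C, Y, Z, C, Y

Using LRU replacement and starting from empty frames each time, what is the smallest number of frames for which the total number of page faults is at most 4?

f=1: 20 faults
f=2: 13 faults
f=3: 6 faults
f=4: 4 faults
Smallest f with faults ≤ 4 is 4.

4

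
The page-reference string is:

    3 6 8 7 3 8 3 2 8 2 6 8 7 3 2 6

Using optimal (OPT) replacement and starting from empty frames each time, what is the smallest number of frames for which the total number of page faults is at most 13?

f=1: 16 faults
f=2: 10 faults
f=3: 8 faults
f=4: 6 faults
f=5: 5 faults
Smallest f with faults ≤ 13 is 2.

2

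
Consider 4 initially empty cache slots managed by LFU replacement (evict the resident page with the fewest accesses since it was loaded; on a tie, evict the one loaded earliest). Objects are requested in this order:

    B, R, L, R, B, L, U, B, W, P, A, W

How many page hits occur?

B: fault, frames (B)
R: fault, frames (B R)
L: fault, frames (B R L)
R: hit
B: hit
L: hit
U: fault, frames (B R L U)
B: hit
W: fault, evict U, frames (B R L W)
P: fault, evict W, frames (B R L P)
A: fault, evict P, frames (B R L A)
W: fault, evict A, frames (B R L W)
Hits: 4.

4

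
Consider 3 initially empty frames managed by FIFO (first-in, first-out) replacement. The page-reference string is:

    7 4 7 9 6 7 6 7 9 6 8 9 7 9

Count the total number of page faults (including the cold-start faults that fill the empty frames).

7

7 -> miss, frames {7}
4 -> miss, frames {7,4}
7 -> hit
9 -> miss, frames {7,4,9}
6 -> miss, evict 7, frames {4,9,6}
7 -> miss, evict 4, frames {9,6,7}
6 -> hit
7 -> hit
9 -> hit
6 -> hit
8 -> miss, evict 9, frames {6,7,8}
9 -> miss, evict 6, frames {7,8,9}
7 -> hit
9 -> hit
Page faults: 7.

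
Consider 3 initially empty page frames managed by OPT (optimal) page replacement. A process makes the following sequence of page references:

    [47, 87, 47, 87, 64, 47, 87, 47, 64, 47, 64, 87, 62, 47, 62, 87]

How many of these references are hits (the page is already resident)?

47 -> fault, frames (47)
87 -> fault, frames (47 87)
47 -> hit
87 -> hit
64 -> fault, frames (47 87 64)
47 -> hit
87 -> hit
47 -> hit
64 -> hit
47 -> hit
64 -> hit
87 -> hit
62 -> fault, evict 64, frames (47 87 62)
47 -> hit
62 -> hit
87 -> hit
Hits: 12.

12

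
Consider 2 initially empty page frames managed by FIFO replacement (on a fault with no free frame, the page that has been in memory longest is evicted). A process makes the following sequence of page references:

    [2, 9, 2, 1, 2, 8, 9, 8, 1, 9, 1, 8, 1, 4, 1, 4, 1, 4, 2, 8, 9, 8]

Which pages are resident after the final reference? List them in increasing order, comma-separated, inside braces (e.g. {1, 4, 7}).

{8, 9}

2 → miss, frames {2}
9 → miss, frames {2,9}
2 → hit
1 → miss, evict 2, frames {9,1}
2 → miss, evict 9, frames {1,2}
8 → miss, evict 1, frames {2,8}
9 → miss, evict 2, frames {8,9}
8 → hit
1 → miss, evict 8, frames {9,1}
9 → hit
1 → hit
8 → miss, evict 9, frames {1,8}
1 → hit
4 → miss, evict 1, frames {8,4}
1 → miss, evict 8, frames {4,1}
4 → hit
1 → hit
4 → hit
2 → miss, evict 4, frames {1,2}
8 → miss, evict 1, frames {2,8}
9 → miss, evict 2, frames {8,9}
8 → hit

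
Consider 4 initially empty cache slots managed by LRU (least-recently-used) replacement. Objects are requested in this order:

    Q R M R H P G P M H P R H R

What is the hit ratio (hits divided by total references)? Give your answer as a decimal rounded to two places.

Q → fault, frames {Q}
R → fault, frames {Q,R}
M → fault, frames {Q,R,M}
R → hit
H → fault, frames {Q,M,R,H}
P → fault, evict Q, frames {M,R,H,P}
G → fault, evict M, frames {R,H,P,G}
P → hit
M → fault, evict R, frames {H,G,P,M}
H → hit
P → hit
R → fault, evict G, frames {M,H,P,R}
H → hit
R → hit
Hits: 6 of 14 references → 6/14 = 0.4286.

0.43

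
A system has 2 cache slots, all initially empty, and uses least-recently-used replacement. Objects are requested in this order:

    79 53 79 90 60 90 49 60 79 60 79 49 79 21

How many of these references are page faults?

9

79: miss, frames [79]
53: miss, frames [79, 53]
79: hit
90: miss, evict 53, frames [79, 90]
60: miss, evict 79, frames [90, 60]
90: hit
49: miss, evict 60, frames [90, 49]
60: miss, evict 90, frames [49, 60]
79: miss, evict 49, frames [60, 79]
60: hit
79: hit
49: miss, evict 60, frames [79, 49]
79: hit
21: miss, evict 49, frames [79, 21]
Page faults: 9.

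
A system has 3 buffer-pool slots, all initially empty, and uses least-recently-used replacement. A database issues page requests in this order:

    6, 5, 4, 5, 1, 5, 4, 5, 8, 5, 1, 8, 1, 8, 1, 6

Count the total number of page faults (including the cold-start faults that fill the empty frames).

6 → fault, frames {6}
5 → fault, frames {6,5}
4 → fault, frames {6,5,4}
5 → hit
1 → fault, evict 6, frames {4,5,1}
5 → hit
4 → hit
5 → hit
8 → fault, evict 1, frames {4,5,8}
5 → hit
1 → fault, evict 4, frames {8,5,1}
8 → hit
1 → hit
8 → hit
1 → hit
6 → fault, evict 5, frames {8,1,6}
Page faults: 7.

7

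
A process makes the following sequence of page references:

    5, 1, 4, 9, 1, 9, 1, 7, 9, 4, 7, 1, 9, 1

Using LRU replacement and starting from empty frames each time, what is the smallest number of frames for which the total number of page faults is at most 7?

4

f=1: 14 faults
f=2: 11 faults
f=3: 8 faults
f=4: 5 faults
f=5: 5 faults
Smallest f with faults ≤ 7 is 4.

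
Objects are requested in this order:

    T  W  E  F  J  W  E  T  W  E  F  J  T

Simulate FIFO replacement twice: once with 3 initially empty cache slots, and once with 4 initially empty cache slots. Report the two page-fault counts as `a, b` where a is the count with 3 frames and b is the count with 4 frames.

10, 11

3 frames: F F F F F F F F . . F F . → 10 faults.
4 frames: F F F F F . . F F F F F F → 11 faults.
11 > 10: adding a frame increased faults — Belady's anomaly.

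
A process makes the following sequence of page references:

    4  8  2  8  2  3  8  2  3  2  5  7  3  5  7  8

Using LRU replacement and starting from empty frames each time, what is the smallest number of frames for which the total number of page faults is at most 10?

3

f=1: 16 faults
f=2: 13 faults
f=3: 8 faults
f=4: 7 faults
f=5: 6 faults
f=6: 6 faults
Smallest f with faults ≤ 10 is 3.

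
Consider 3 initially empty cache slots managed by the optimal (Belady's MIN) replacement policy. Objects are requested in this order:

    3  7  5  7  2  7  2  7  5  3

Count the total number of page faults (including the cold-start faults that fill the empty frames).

3 → miss, frames (3)
7 → miss, frames (3 7)
5 → miss, frames (3 7 5)
7 → hit
2 → miss, evict 3, frames (7 5 2)
7 → hit
2 → hit
7 → hit
5 → hit
3 → miss, evict 2, frames (7 5 3)
Page faults: 5.

5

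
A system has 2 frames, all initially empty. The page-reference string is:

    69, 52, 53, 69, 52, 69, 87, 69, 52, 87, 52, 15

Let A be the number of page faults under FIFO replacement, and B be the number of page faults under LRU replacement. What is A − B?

Under FIFO: F F F F F . F F F F . F → 10 faults.
Under LRU: F F F F F . F . F F . F → 9 faults.
A − B = 10 − 9 = 1.

1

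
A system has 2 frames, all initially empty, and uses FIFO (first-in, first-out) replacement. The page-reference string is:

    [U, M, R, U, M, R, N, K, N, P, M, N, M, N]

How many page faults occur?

U: miss, frames (U)
M: miss, frames (U M)
R: miss, evict U, frames (M R)
U: miss, evict M, frames (R U)
M: miss, evict R, frames (U M)
R: miss, evict U, frames (M R)
N: miss, evict M, frames (R N)
K: miss, evict R, frames (N K)
N: hit
P: miss, evict N, frames (K P)
M: miss, evict K, frames (P M)
N: miss, evict P, frames (M N)
M: hit
N: hit
Page faults: 11.

11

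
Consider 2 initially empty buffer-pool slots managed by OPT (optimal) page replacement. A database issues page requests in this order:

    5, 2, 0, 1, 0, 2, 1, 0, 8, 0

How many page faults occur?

7

5 -> fault, frames (5)
2 -> fault, frames (5 2)
0 -> fault, evict 5, frames (2 0)
1 -> fault, evict 2, frames (0 1)
0 -> hit
2 -> fault, evict 0, frames (1 2)
1 -> hit
0 -> fault, evict 2, frames (1 0)
8 -> fault, evict 1, frames (0 8)
0 -> hit
Page faults: 7.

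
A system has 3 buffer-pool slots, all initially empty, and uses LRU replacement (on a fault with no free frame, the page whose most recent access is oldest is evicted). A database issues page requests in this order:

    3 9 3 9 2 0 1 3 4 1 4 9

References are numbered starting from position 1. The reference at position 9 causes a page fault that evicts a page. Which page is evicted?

0

pos 1: 3 → miss, frames [3]
pos 2: 9 → miss, frames [3, 9]
pos 3: 3 → hit
pos 4: 9 → hit
pos 5: 2 → miss, frames [3, 9, 2]
pos 6: 0 → miss, evict 3, frames [9, 2, 0]
pos 7: 1 → miss, evict 9, frames [2, 0, 1]
pos 8: 3 → miss, evict 2, frames [0, 1, 3]
pos 9: 4 → miss, evict 0, frames [1, 3, 4]
At position 9, page 0 is evicted.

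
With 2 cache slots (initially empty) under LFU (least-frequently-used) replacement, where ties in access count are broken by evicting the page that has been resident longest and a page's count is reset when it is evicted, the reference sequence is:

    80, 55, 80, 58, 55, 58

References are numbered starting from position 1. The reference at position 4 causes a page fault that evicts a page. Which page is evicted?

pos 1: 80 -> fault, frames [80]
pos 2: 55 -> fault, frames [80, 55]
pos 3: 80 -> hit
pos 4: 58 -> fault, evict 55, frames [80, 58]
At position 4, page 55 is evicted.

55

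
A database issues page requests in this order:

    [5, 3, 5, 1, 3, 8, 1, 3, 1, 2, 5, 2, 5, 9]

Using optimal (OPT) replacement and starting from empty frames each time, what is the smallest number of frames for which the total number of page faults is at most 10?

2

f=1: 14 faults
f=2: 8 faults
f=3: 7 faults
f=4: 6 faults
f=5: 6 faults
f=6: 6 faults
Smallest f with faults ≤ 10 is 2.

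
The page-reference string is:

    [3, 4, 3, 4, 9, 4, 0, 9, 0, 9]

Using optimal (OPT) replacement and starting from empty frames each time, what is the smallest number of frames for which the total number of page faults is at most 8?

f=1: 10 faults
f=2: 4 faults
f=3: 4 faults
f=4: 4 faults
Smallest f with faults ≤ 8 is 2.

2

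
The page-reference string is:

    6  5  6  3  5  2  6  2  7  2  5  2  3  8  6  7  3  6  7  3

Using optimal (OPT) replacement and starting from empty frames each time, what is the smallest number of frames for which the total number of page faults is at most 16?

2

f=1: 20 faults
f=2: 13 faults
f=3: 8 faults
f=4: 7 faults
f=5: 6 faults
f=6: 6 faults
Smallest f with faults ≤ 16 is 2.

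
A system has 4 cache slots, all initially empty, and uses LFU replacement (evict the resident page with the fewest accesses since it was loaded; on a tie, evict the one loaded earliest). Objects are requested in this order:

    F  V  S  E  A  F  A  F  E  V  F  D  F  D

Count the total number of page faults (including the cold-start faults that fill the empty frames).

8

F → miss, frames (F)
V → miss, frames (F V)
S → miss, frames (F V S)
E → miss, frames (F V S E)
A → miss, evict F, frames (V S E A)
F → miss, evict V, frames (S E A F)
A → hit
F → hit
E → hit
V → miss, evict S, frames (E A F V)
F → hit
D → miss, evict V, frames (E A F D)
F → hit
D → hit
Page faults: 8.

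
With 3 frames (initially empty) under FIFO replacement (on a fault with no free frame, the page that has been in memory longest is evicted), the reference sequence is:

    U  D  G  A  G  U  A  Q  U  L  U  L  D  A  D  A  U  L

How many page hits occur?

U -> fault, frames [U]
D -> fault, frames [U, D]
G -> fault, frames [U, D, G]
A -> fault, evict U, frames [D, G, A]
G -> hit
U -> fault, evict D, frames [G, A, U]
A -> hit
Q -> fault, evict G, frames [A, U, Q]
U -> hit
L -> fault, evict A, frames [U, Q, L]
U -> hit
L -> hit
D -> fault, evict U, frames [Q, L, D]
A -> fault, evict Q, frames [L, D, A]
D -> hit
A -> hit
U -> fault, evict L, frames [D, A, U]
L -> fault, evict D, frames [A, U, L]
Hits: 7.

7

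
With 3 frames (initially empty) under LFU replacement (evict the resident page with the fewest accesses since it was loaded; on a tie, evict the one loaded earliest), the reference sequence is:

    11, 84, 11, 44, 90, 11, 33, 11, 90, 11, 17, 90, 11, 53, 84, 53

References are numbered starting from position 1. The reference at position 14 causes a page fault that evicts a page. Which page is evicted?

pos 1: 11 → miss, frames [11]
pos 2: 84 → miss, frames [11, 84]
pos 3: 11 → hit
pos 4: 44 → miss, frames [11, 84, 44]
pos 5: 90 → miss, evict 84, frames [11, 44, 90]
pos 6: 11 → hit
pos 7: 33 → miss, evict 44, frames [11, 90, 33]
pos 8: 11 → hit
pos 9: 90 → hit
pos 10: 11 → hit
pos 11: 17 → miss, evict 33, frames [11, 90, 17]
pos 12: 90 → hit
pos 13: 11 → hit
pos 14: 53 → miss, evict 17, frames [11, 90, 53]
At position 14, page 17 is evicted.

17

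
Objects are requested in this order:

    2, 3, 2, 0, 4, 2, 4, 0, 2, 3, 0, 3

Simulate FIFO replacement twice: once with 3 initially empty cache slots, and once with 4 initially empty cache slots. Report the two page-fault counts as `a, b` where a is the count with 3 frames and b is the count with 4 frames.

7, 4

3 frames: F F . F F F . . . F F . → 7 faults.
4 frames: F F . F F . . . . . . . → 4 faults.
4 < 7: adding a frame reduced faults, as is typical.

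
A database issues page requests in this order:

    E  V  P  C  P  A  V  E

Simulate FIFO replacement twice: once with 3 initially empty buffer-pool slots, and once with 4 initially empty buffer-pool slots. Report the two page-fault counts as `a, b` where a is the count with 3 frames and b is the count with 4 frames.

3 frames: F F F F . F F F → 7 faults.
4 frames: F F F F . F . F → 6 faults.
6 < 7: adding a frame reduced faults, as is typical.

7, 6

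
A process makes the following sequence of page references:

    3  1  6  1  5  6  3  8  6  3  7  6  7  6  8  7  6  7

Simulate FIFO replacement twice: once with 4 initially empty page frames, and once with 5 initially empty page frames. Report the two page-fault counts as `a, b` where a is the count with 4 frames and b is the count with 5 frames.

4 frames: F F F . F . . F . F F F . . . . . . → 8 faults.
5 frames: F F F . F . . F . . F . . . . . . . → 6 faults.
6 < 8: adding a frame reduced faults, as is typical.

8, 6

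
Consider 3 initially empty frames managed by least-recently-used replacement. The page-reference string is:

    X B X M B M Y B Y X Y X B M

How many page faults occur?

X: miss, frames {X}
B: miss, frames {X,B}
X: hit
M: miss, frames {B,X,M}
B: hit
M: hit
Y: miss, evict X, frames {B,M,Y}
B: hit
Y: hit
X: miss, evict M, frames {B,Y,X}
Y: hit
X: hit
B: hit
M: miss, evict Y, frames {X,B,M}
Page faults: 6.

6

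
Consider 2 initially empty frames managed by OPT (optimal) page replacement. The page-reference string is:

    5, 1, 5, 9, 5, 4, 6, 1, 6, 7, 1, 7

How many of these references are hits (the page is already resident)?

5

5 -> fault, frames (5)
1 -> fault, frames (5 1)
5 -> hit
9 -> fault, evict 1, frames (5 9)
5 -> hit
4 -> fault, evict 9, frames (5 4)
6 -> fault, evict 4, frames (5 6)
1 -> fault, evict 5, frames (6 1)
6 -> hit
7 -> fault, evict 6, frames (1 7)
1 -> hit
7 -> hit
Hits: 5.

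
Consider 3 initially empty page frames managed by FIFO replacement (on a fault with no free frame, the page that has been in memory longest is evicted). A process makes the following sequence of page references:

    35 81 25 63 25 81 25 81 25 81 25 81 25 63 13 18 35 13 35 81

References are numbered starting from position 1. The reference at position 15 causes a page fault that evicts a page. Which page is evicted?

81

pos 1: 35 → fault, frames [35]
pos 2: 81 → fault, frames [35, 81]
pos 3: 25 → fault, frames [35, 81, 25]
pos 4: 63 → fault, evict 35, frames [81, 25, 63]
pos 5: 25 → hit
pos 6: 81 → hit
pos 7: 25 → hit
pos 8: 81 → hit
pos 9: 25 → hit
pos 10: 81 → hit
pos 11: 25 → hit
pos 12: 81 → hit
pos 13: 25 → hit
pos 14: 63 → hit
pos 15: 13 → fault, evict 81, frames [25, 63, 13]
At position 15, page 81 is evicted.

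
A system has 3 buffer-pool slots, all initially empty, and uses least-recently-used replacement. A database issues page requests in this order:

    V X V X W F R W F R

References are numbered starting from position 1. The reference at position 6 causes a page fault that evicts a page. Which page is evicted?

pos 1: V → miss, frames {V}
pos 2: X → miss, frames {V,X}
pos 3: V → hit
pos 4: X → hit
pos 5: W → miss, frames {V,X,W}
pos 6: F → miss, evict V, frames {X,W,F}
At position 6, page V is evicted.

V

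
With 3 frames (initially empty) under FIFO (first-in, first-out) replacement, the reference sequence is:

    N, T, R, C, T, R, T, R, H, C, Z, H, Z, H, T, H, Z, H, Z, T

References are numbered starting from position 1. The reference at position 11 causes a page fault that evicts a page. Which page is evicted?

R

pos 1: N → fault, frames {N}
pos 2: T → fault, frames {N,T}
pos 3: R → fault, frames {N,T,R}
pos 4: C → fault, evict N, frames {T,R,C}
pos 5: T → hit
pos 6: R → hit
pos 7: T → hit
pos 8: R → hit
pos 9: H → fault, evict T, frames {R,C,H}
pos 10: C → hit
pos 11: Z → fault, evict R, frames {C,H,Z}
At position 11, page R is evicted.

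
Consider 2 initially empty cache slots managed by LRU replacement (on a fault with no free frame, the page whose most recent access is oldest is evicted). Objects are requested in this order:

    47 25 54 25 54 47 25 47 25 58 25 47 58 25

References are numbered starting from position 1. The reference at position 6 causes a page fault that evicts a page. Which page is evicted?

25

pos 1: 47: miss, frames (47)
pos 2: 25: miss, frames (47 25)
pos 3: 54: miss, evict 47, frames (25 54)
pos 4: 25: hit
pos 5: 54: hit
pos 6: 47: miss, evict 25, frames (54 47)
At position 6, page 25 is evicted.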